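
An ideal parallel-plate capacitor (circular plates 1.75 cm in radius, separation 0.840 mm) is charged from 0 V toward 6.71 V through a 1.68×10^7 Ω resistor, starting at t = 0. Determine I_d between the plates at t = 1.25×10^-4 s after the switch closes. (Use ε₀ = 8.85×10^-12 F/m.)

1.92×10^-7 A

C = ε₀A/d = (8.85×10^-12)(9.621×10^-4)/(8.40×10^-4) = 1.014×10^-11 F and τ = RC = 1.704×10^-4 s. I_d in the gap equals the RC charging current.
I_d(t) = (V₀/R) e^(−t/τ) = 3.994×10^-7 · e^(−0.7336) = 1.92×10^-7 A.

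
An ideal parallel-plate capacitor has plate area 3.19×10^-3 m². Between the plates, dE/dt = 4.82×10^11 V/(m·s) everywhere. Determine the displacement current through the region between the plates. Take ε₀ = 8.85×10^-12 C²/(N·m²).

0.0136 A

The displacement current is ε₀ times dΦ_E/dt = ε₀ A dE/dt = (8.85×10^-12)(3.19×10^-3)(4.82×10^11) = 0.0136 A.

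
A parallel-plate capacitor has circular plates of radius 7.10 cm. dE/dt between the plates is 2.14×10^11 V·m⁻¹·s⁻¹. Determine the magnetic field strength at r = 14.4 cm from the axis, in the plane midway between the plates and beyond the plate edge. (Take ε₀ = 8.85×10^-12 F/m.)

4.17×10^-8 T

I_d = ε₀ dΦ_E/dt = ε₀ πR² (dE/dt) = (8.85×10^-12)(0.01584)(2.14×10^11) = 0.03000 A through the full plate area.
For r ≥ R the full I_d is enclosed: B = μ₀ I_d/(2πr) = (4π×10^-7)(0.03000)/(2π·0.144) = 4.17×10^-8 T.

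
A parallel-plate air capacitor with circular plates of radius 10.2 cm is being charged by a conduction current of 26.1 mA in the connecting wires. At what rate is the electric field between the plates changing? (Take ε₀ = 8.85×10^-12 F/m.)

The displacement current between the plates equals the conduction current, I_d = 26.1 mA.
Inverting I_d = ε₀ A dE/dt gives dE/dt = 0.0261 / (8.85×10^-12 · 0.03269) = 9.02×10^10 V/(m·s).

9.02×10^10 V/(m·s)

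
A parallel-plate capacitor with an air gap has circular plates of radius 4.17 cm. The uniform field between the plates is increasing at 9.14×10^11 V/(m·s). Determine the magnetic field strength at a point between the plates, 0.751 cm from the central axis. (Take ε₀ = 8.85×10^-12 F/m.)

3.82×10^-8 T

I_d = ε₀ dΦ_E/dt = ε₀ πR² (dE/dt) = (8.85×10^-12)(5.463×10^-3)(9.14×10^11) = 0.04419 A through the full plate area.
An Ampèrian loop of radius r encloses a fraction (r/R)² of I_d. Then B·2πr = μ₀ I_d (r/R)², giving B = μ₀ I_d r/(2πR²) = 3.82×10^-8 T.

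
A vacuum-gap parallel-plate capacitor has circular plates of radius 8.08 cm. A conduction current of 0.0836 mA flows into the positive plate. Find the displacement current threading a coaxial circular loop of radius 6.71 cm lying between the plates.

5.77×10^-5 A

No conduction current crosses the gap, so I_d there equals the 8.36×10^-5 A in the leads.
The field is uniform, so I_d,enc = I_d (r/R)² = (8.36×10^-5)(6.71/8.08)² = 5.77×10^-5 A.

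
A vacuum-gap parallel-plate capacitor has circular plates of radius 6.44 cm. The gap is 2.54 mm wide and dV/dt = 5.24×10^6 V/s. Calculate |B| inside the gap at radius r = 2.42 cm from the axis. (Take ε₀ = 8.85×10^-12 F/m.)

dE/dt = (dV/dt)/d = 2.063×10^9 V/(m·s); I_d = ε₀(πR²)(dE/dt) = (8.85×10^-12)(0.01303)(2.063×10^9) = 2.379×10^-4 A.
An Ampèrian loop of radius r encloses a fraction (r/R)² of I_d. Then B·2πr = μ₀ I_d (r/R)², giving B = μ₀ I_d r/(2πR²) = 2.78×10^-10 T.

2.78×10^-10 T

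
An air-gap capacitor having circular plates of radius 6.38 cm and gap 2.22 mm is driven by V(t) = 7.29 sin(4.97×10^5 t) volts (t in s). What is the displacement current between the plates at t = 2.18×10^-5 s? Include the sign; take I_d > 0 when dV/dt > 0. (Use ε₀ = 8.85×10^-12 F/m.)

-2.96×10^-5 A

dE/dt = (V₀ω/d)·cos(ωt) with ωt = 10.8346 rad: (7.29)(4.97×10^5)(-0.1603)/(2.22×10^-3) = -2.616×10^8 V/(m·s).
I_d = ε₀ A dE/dt = (8.85×10^-12)(0.01279)(-2.616×10^8) = -2.96×10^-5 A.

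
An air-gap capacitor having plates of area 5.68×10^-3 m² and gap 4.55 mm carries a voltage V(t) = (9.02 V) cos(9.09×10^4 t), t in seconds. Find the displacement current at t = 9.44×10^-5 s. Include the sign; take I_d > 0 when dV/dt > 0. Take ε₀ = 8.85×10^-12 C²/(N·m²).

-6.77×10^-6 A

C = ε₀A/d = (8.85×10^-12)(5.68×10^-3)/(4.55×10^-3) = 1.105×10^-11 F. dV/dt = V₀ω·−sin(ωt); at ωt = 8.58096 rad this factor is -0.7472.
I_d = C dV/dt = (1.105×10^-11)(9.02)(9.09×10^4)(-0.7472) = -6.77×10^-6 A.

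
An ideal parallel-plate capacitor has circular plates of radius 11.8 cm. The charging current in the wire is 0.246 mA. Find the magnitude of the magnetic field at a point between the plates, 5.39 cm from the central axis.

Between the plates the displacement current equals the wire current: I_d = 0.246 mA = 2.46×10^-4 A.
An Ampèrian loop of radius r encloses a fraction (r/R)² of I_d. Then B·2πr = μ₀ I_d (r/R)², giving B = μ₀ I_d r/(2πR²) = 1.90×10^-10 T.

1.90×10^-10 T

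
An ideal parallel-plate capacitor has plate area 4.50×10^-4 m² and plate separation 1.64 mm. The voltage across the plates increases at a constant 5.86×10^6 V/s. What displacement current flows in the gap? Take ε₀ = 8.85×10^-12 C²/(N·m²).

The displacement current equals the charging current C dV/dt. With C = ε₀A/d = (8.85×10^-12)(4.50×10^-4)/(1.64×10^-3) = 2.428×10^-12 F, I_d = (2.428×10^-12)(5.86×10^6) = 1.42×10^-5 A.

1.42×10^-5 A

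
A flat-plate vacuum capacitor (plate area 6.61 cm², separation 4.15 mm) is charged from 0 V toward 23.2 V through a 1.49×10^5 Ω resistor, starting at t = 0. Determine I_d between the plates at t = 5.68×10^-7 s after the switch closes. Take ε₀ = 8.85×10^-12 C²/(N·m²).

C = ε₀A/d = (8.85×10^-12)(6.61×10^-4)/(4.15×10^-3) = 1.410×10^-12 F, so τ = RC = 2.101×10^-7 s.
The conduction current is I(t) = (V₀/R) e^(−t/τ), and the displacement current between the plates equals it.
t/τ = 2.703; I_d = (23.2/1.49×10^5) · e^(−2.703) = (1.557×10^-4)(0.06700) = 1.04×10^-5 A.

1.04×10^-5 A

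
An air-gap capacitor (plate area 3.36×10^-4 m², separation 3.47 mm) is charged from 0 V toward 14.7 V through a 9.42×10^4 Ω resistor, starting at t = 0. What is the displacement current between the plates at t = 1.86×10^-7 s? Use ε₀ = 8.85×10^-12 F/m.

C = ε₀A/d = (8.85×10^-12)(3.36×10^-4)/(3.47×10^-3) = 8.569×10^-13 F, so τ = RC = 8.072×10^-8 s.
The conduction current is I(t) = (V₀/R) e^(−t/τ), and the displacement current between the plates equals it.
t/τ = 2.304; I_d = (14.7/9.42×10^4) · e^(−2.304) = (1.561×10^-4)(0.09986) = 1.56×10^-5 A.

1.56×10^-5 A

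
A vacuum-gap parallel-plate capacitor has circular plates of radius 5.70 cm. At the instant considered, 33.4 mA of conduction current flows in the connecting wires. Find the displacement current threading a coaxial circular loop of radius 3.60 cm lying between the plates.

0.0133 A

By continuity the displacement current in the gap matches the conduction current: I_d = 0.0334 A.
The field is uniform, so I_d,enc = I_d (r/R)² = (0.0334)(3.60/5.70)² = 0.0133 A.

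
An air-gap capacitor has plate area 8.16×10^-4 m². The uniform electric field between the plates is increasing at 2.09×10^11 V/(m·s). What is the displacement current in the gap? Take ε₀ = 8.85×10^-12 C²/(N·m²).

I_d = ε₀ A (dE/dt) = (8.85×10^-12)(8.16×10^-4 m²)(2.09×10^11) = 1.51×10^-3 A.

1.51×10^-3 A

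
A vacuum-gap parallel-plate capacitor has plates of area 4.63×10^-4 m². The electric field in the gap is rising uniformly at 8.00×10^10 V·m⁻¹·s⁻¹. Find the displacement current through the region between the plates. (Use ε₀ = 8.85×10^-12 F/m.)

With a uniform field, Φ_E = EA, so I_d = ε₀ A dE/dt = 3.28×10^-4 A.

3.28×10^-4 A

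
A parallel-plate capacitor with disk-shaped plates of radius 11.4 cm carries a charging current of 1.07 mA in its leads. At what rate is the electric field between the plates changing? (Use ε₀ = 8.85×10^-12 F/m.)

2.96×10^9 V/(m·s)

The displacement current between the plates equals the conduction current, I_d = 1.07 mA.
Since I_d = ε₀ A dE/dt, dE/dt = I_d/(ε₀A) = (1.07×10^-3)/((8.85×10^-12)(0.04083)) = 2.96×10^9 V/(m·s).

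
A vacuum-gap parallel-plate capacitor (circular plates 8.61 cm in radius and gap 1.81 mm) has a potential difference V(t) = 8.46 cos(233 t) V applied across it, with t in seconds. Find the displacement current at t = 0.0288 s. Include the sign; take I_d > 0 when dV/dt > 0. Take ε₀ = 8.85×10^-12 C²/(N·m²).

dV/dt = (8.46)(233)·−sin(6.7104) = -816.7 V/s.
I_d = C dV/dt with C = ε₀A/d = (8.85×10^-12)(0.02329)/(1.81×10^-3) = 1.139×10^-10 F, so I_d = (1.139×10^-10)(-816.7) = -9.30×10^-8 A.

-9.30×10^-8 A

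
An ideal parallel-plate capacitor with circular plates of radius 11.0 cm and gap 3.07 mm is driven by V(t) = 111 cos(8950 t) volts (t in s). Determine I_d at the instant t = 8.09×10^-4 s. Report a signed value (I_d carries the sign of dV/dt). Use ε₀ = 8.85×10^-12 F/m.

C = ε₀A/d = (8.85×10^-12)(0.03801)/(3.07×10^-3) = 1.096×10^-10 F. dV/dt = V₀ω·−sin(ωt); at ωt = 7.24055 rad this factor is -0.8177.
I_d = C dV/dt = (1.096×10^-10)(111)(8950)(-0.8177) = -8.90×10^-5 A.

-8.90×10^-5 A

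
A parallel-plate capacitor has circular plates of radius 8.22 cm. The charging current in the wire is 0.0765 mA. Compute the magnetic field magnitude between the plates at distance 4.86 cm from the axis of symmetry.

1.10×10^-10 T

Between the plates the displacement current equals the wire current: I_d = 0.0765 mA = 7.65×10^-5 A.
For r < R the Ampère–Maxwell law gives B(2πr) = μ₀ I_d (r²/R²), so B = μ₀ I_d r/(2πR²) = (4π×10^-7)(7.65×10^-5)(0.0486)/(2π·0.0822²) = 1.10×10^-10 T.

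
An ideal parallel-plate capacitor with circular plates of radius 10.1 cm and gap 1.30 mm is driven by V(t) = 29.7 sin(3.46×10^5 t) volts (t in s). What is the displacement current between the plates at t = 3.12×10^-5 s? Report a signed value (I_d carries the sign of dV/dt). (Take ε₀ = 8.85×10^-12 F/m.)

C = ε₀A/d = (8.85×10^-12)(0.03205)/(1.30×10^-3) = 2.182×10^-10 F. dV/dt = V₀ω·cos(ωt); at ωt = 10.7952 rad this factor is -0.1990.
I_d = C dV/dt = (2.182×10^-10)(29.7)(3.46×10^5)(-0.1990) = -4.46×10^-4 A.

-4.46×10^-4 A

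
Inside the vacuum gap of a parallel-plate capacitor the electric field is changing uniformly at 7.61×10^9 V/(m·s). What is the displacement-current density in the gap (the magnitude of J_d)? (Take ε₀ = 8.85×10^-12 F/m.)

J_d = ε₀ dE/dt = (8.85×10^-12)(7.61×10^9) = 0.0673 A/m².

0.0673 A/m²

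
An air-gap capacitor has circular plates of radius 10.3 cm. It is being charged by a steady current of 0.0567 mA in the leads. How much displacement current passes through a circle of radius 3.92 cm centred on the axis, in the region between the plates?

No conduction current crosses the gap, so I_d there equals the 5.67×10^-5 A in the leads.
Since J_d is uniform, the enclosed fraction is (r/R)² = 0.1448, giving I_d,enc = 8.21×10^-6 A.

8.21×10^-6 A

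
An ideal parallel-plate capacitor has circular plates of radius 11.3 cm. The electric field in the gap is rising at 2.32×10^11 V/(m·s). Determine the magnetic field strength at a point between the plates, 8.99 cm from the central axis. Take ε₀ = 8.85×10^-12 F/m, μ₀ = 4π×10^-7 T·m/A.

1.16×10^-7 T

Total displacement current: I_d = ε₀(πR²)(dE/dt) = (8.85×10^-12)(0.04011)(2.32×10^11) = 0.08235 A.
∮B·dl = μ₀ I_d,enc with I_d,enc = I_d r²/R² = 0.05212 A; so B = μ₀ I_d,enc/(2πr) = 1.16×10^-7 T.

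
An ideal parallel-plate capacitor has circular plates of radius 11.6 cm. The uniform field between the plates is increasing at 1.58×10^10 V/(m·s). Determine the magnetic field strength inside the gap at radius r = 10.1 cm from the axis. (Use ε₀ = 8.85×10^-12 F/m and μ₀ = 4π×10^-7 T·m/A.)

8.87×10^-9 T

Through the whole plate area (πR² = 0.04227 m²), I_d = ε₀ πR² dE/dt = 5.911×10^-3 A.
For r < R the Ampère–Maxwell law gives B(2πr) = μ₀ I_d (r²/R²), so B = μ₀ I_d r/(2πR²) = (4π×10^-7)(5.911×10^-3)(0.101)/(2π·0.116²) = 8.87×10^-9 T.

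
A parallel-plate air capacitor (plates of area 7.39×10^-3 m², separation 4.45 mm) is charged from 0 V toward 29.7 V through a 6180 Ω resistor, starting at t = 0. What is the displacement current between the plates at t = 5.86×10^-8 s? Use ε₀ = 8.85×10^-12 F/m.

With C = ε₀A/d = (8.85×10^-12)(7.39×10^-3)/(4.45×10^-3) = 1.470×10^-11 F, the time constant is τ = RC = 9.085×10^-8 s, so t/τ = 0.6450 and e^(−t/τ) = 0.5247.
I_d = I_cond = (V₀/R) e^(−t/τ) = (4.806×10^-3)(0.5247) = 2.52×10^-3 A.

2.52×10^-3 A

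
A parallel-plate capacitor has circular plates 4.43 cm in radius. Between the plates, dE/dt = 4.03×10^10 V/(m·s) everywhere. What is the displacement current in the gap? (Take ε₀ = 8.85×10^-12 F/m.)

The displacement current is ε₀ times dΦ_E/dt = ε₀ A dE/dt = (8.85×10^-12)(6.165×10^-3)(4.03×10^10) = 2.20×10^-3 A.

2.20×10^-3 A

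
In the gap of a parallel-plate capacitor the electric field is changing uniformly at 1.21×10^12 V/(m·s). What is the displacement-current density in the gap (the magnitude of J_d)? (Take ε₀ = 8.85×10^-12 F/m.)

J_d = ε₀ ∂E/∂t, so J_d = 10.7 A/m².

10.7 A/m²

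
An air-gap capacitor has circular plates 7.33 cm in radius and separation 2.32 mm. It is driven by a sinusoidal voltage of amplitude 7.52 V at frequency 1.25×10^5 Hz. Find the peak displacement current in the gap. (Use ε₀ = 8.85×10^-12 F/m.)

C = ε₀A/d = (8.85×10^-12)(0.01688)/(2.32×10^-3) = 6.439×10^-11 F; ω = 2πf = 7.854×10^5 rad/s.
I_d = C dV/dt, so |I_d|_max = C V₀ ω = (6.439×10^-11)(7.52)(7.854×10^5) = 3.80×10^-4 A.

3.80×10^-4 A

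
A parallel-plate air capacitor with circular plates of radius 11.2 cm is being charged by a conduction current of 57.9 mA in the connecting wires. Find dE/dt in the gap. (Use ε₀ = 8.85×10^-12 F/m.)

By continuity, I_d in the gap equals the 57.9 mA flowing in the wire.
Inverting I_d = ε₀ A dE/dt gives dE/dt = 0.0579 / (8.85×10^-12 · 0.03941) = 1.66×10^11 V/(m·s).

1.66×10^11 V/(m·s)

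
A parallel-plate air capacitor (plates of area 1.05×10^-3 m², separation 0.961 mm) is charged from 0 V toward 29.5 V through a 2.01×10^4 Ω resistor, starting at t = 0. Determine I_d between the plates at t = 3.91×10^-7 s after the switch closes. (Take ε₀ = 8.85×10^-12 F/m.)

1.96×10^-4 A

C = ε₀A/d = (8.85×10^-12)(1.05×10^-3)/(9.61×10^-4) = 9.670×10^-12 F and τ = RC = 1.944×10^-7 s. I_d in the gap equals the RC charging current.
I_d(t) = (V₀/R) e^(−t/τ) = 1.468×10^-3 · e^(−2.011) = 1.96×10^-4 A.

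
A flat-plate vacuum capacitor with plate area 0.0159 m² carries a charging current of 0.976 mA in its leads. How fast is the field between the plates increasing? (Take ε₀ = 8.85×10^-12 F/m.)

6.94×10^9 V/(m·s)

Charge continuity gives I_d = I = 9.76×10^-4 A between the plates.
Since I_d = ε₀ A dE/dt, dE/dt = I_d/(ε₀A) = (9.76×10^-4)/((8.85×10^-12)(0.0159)) = 6.94×10^9 V/(m·s).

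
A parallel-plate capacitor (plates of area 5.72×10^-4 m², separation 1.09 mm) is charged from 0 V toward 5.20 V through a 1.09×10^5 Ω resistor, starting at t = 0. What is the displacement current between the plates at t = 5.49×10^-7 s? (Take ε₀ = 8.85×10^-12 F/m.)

1.61×10^-5 A

C = ε₀A/d = (8.85×10^-12)(5.72×10^-4)/(1.09×10^-3) = 4.644×10^-12 F, so τ = RC = 5.062×10^-7 s.
The conduction current is I(t) = (V₀/R) e^(−t/τ), and the displacement current between the plates equals it.
t/τ = 1.085; I_d = (5.20/1.09×10^5) · e^(−1.085) = (4.771×10^-5)(0.3379) = 1.61×10^-5 A.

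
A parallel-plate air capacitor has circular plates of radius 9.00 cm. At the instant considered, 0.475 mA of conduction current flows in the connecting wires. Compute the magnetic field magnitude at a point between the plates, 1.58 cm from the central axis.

By continuity the displacement current in the gap matches the conduction current: I_d = 4.75×10^-4 A.
∮B·dl = μ₀ I_d,enc with I_d,enc = I_d r²/R² = 1.464×10^-5 A; so B = μ₀ I_d,enc/(2πr) = 1.85×10^-10 T.

1.85×10^-10 T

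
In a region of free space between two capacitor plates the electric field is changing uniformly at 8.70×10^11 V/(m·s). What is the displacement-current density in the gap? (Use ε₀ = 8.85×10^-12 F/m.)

J_d = ε₀ ∂E/∂t, so J_d = 7.70 A/m².

7.70 A/m²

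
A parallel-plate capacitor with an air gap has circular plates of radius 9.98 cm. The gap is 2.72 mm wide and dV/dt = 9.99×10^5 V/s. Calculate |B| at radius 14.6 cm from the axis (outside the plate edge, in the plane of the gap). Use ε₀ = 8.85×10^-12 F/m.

1.39×10^-10 T

dE/dt = (dV/dt)/d = 3.673×10^8 V/(m·s); I_d = ε₀(πR²)(dE/dt) = (8.85×10^-12)(0.03129)(3.673×10^8) = 1.017×10^-4 A.
With r > R the enclosed displacement current is the full I_d; B = μ₀ I_d / (2πr) = 1.39×10^-10 T.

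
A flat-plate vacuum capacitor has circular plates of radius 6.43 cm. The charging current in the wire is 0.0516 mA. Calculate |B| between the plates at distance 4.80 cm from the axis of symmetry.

Between the plates the displacement current equals the wire current: I_d = 0.0516 mA = 5.16×10^-5 A.
An Ampèrian loop of radius r encloses a fraction (r/R)² of I_d. Then B·2πr = μ₀ I_d (r/R)², giving B = μ₀ I_d r/(2πR²) = 1.20×10^-10 T.

1.20×10^-10 T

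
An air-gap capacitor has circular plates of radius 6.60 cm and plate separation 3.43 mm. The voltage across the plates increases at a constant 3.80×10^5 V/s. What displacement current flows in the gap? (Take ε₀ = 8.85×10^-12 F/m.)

1.34×10^-5 A

The displacement current equals the charging current C dV/dt. With C = ε₀A/d = (8.85×10^-12)(0.01368)/(3.43×10^-3) = 3.530×10^-11 F, I_d = (3.530×10^-11)(3.80×10^5) = 1.34×10^-5 A.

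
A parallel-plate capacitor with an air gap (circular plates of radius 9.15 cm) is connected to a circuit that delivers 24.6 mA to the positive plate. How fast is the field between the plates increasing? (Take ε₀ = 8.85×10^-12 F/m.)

The displacement current between the plates equals the conduction current, I_d = 24.6 mA.
Then dE/dt = I_d/(ε₀A) = 1.06×10^11 V/(m·s).

1.06×10^11 V/(m·s)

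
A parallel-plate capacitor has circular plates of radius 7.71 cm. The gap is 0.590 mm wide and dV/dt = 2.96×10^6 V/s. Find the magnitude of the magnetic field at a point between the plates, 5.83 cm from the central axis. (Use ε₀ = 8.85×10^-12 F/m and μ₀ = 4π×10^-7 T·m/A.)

1.63×10^-9 T

With E = V/d, dE/dt = 5.017×10^9 V/(m·s) and πR² = 0.01867 m², giving I_d = ε₀ πR² dE/dt = 8.290×10^-4 A.
∮B·dl = μ₀ I_d,enc with I_d,enc = I_d r²/R² = 4.740×10^-4 A; so B = μ₀ I_d,enc/(2πr) = 1.63×10^-9 T.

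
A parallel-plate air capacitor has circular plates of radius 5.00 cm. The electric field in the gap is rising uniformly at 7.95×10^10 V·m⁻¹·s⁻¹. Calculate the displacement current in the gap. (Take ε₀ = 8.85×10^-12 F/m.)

5.53×10^-3 A

With a uniform field, Φ_E = EA, so I_d = ε₀ A dE/dt = 5.53×10^-3 A.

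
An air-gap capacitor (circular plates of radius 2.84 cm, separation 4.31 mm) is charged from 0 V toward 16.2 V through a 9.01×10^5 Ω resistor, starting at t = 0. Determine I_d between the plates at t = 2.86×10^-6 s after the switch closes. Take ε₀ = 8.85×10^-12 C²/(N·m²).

With C = ε₀A/d = (8.85×10^-12)(2.534×10^-3)/(4.31×10^-3) = 5.203×10^-12 F, the time constant is τ = RC = 4.688×10^-6 s, so t/τ = 0.6101 and e^(−t/τ) = 0.5433.
I_d = I_cond = (V₀/R) e^(−t/τ) = (1.798×10^-5)(0.5433) = 9.77×10^-6 A.

9.77×10^-6 A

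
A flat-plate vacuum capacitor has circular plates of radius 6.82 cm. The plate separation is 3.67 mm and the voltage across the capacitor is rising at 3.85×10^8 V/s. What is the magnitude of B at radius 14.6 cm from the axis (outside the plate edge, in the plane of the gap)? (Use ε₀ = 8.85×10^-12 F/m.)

I_d = C dV/dt with C = ε₀πR²/d = 3.523×10^-11 F, so I_d = (3.523×10^-11)(3.85×10^8) = 0.01356 A.
Outside the plates the loop encloses all of I_d, so B·2πr = μ₀ I_d and B = 1.86×10^-8 T.

1.86×10^-8 T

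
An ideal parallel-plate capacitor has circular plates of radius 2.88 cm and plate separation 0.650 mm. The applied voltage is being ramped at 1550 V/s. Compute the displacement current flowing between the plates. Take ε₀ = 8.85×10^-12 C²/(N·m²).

5.50×10^-8 A

C = ε₀A/d = (8.85×10^-12)(2.606×10^-3)/(6.50×10^-4) = 3.548×10^-11 F.
I_d = C dV/dt = (3.548×10^-11)(1550) = 5.50×10^-8 A.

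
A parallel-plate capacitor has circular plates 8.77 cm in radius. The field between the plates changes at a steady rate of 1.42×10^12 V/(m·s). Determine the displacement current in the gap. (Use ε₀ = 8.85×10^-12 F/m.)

0.304 A

The displacement current is ε₀ times dΦ_E/dt = ε₀ A dE/dt = (8.85×10^-12)(0.02416)(1.42×10^12) = 0.304 A.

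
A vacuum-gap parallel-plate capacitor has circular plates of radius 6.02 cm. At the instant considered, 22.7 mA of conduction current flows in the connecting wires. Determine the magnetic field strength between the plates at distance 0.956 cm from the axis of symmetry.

1.20×10^-8 T

By continuity the displacement current in the gap matches the conduction current: I_d = 0.0227 A.
For r < R the Ampère–Maxwell law gives B(2πr) = μ₀ I_d (r²/R²), so B = μ₀ I_d r/(2πR²) = (4π×10^-7)(0.0227)(9.56×10^-3)/(2π·0.0602²) = 1.20×10^-8 T.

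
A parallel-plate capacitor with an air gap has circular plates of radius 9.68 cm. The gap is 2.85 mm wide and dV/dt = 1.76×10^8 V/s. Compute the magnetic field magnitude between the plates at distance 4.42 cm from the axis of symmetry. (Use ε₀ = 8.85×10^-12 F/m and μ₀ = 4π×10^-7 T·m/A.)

dE/dt = (dV/dt)/d = 6.175×10^10 V/(m·s); I_d = ε₀(πR²)(dE/dt) = (8.85×10^-12)(0.02944)(6.175×10^10) = 0.01609 A.
An Ampèrian loop of radius r encloses a fraction (r/R)² of I_d. Then B·2πr = μ₀ I_d (r/R)², giving B = μ₀ I_d r/(2πR²) = 1.52×10^-8 T.

1.52×10^-8 T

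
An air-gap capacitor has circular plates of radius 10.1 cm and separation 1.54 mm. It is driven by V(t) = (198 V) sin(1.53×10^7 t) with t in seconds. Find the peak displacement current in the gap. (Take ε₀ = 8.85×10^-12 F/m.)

0.558 A

The displacement current equals the conduction current C dV/dt, which peaks at C V₀ ω.
With C = ε₀A/d = (8.85×10^-12)(0.03205)/(1.54×10^-3) = 1.842×10^-10 F and ω = 1.53×10^7 rad/s, I_d,max = (1.842×10^-10)(198)(1.53×10^7) = 0.558 A.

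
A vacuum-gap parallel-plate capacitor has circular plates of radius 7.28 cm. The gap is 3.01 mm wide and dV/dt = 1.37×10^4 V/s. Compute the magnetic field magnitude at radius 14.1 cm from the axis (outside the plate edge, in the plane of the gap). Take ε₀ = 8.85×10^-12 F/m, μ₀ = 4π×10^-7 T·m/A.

I_d = C dV/dt with C = ε₀πR²/d = 4.895×10^-11 F, so I_d = (4.895×10^-11)(1.37×10^4) = 6.706×10^-7 A.
With r > R the enclosed displacement current is the full I_d; B = μ₀ I_d / (2πr) = 9.51×10^-13 T.

9.51×10^-13 T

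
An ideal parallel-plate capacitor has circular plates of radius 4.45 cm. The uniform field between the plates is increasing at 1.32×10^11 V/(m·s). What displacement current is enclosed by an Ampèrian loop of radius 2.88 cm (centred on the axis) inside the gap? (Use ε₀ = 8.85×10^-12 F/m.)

3.04×10^-3 A

Through the whole plate area (πR² = 6.221×10^-3 m²), I_d = ε₀ πR² dE/dt = 7.267×10^-3 A.
Through an area πr² the displacement current is I_d·(πr²/πR²) = I_d (r/R)² = 3.04×10^-3 A.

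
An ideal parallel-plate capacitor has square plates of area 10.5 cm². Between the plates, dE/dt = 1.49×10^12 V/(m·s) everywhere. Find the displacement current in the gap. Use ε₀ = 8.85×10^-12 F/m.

0.0138 A

With a uniform field, Φ_E = EA, so I_d = ε₀ A dE/dt = 0.0138 A.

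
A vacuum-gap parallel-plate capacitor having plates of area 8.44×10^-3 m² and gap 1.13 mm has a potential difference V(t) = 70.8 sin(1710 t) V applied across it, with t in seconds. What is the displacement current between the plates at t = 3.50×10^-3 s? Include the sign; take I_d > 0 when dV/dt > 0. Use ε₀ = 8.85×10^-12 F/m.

7.65×10^-6 A

dE/dt = (V₀ω/d)·cos(ωt) with ωt = 5.985 rad: (70.8)(1710)(0.9559)/(1.13×10^-3) = 1.024×10^8 V/(m·s).
I_d = ε₀ A dE/dt = (8.85×10^-12)(8.44×10^-3)(1.024×10^8) = 7.65×10^-6 A.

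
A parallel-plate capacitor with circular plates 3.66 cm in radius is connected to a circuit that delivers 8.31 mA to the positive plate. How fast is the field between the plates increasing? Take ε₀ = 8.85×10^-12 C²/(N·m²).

Charge continuity gives I_d = I = 8.31×10^-3 A between the plates.
Inverting I_d = ε₀ A dE/dt gives dE/dt = 8.31×10^-3 / (8.85×10^-12 · 4.208×10^-3) = 2.23×10^11 V/(m·s).

2.23×10^11 V/(m·s)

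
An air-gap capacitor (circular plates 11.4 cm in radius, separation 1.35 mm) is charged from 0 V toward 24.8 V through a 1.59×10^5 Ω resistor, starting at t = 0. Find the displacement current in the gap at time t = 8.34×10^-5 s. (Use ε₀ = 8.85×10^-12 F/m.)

With C = ε₀A/d = (8.85×10^-12)(0.04083)/(1.35×10^-3) = 2.677×10^-10 F, the time constant is τ = RC = 4.256×10^-5 s, so t/τ = 1.960 and e^(−t/τ) = 0.1409.
I_d = I_cond = (V₀/R) e^(−t/τ) = (1.560×10^-4)(0.1409) = 2.20×10^-5 A.

2.20×10^-5 A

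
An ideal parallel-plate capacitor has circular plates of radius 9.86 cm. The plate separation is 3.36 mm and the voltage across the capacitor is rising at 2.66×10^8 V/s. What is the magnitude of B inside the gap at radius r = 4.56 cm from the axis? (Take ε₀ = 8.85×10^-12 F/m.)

dE/dt = (dV/dt)/d = 7.917×10^10 V/(m·s); I_d = ε₀(πR²)(dE/dt) = (8.85×10^-12)(0.03054)(7.917×10^10) = 0.02140 A.
For r < R the Ampère–Maxwell law gives B(2πr) = μ₀ I_d (r²/R²), so B = μ₀ I_d r/(2πR²) = (4π×10^-7)(0.02140)(0.0456)/(2π·0.0986²) = 2.01×10^-8 T.

2.01×10^-8 T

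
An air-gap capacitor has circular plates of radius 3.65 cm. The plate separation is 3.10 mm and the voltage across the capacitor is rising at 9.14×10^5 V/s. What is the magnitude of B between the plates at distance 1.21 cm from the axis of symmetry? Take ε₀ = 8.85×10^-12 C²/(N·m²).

With E = V/d, dE/dt = 2.948×10^8 V/(m·s) and πR² = 4.185×10^-3 m², giving I_d = ε₀ πR² dE/dt = 1.092×10^-5 A.
For r < R the Ampère–Maxwell law gives B(2πr) = μ₀ I_d (r²/R²), so B = μ₀ I_d r/(2πR²) = (4π×10^-7)(1.092×10^-5)(0.0121)/(2π·0.0365²) = 1.98×10^-11 T.

1.98×10^-11 T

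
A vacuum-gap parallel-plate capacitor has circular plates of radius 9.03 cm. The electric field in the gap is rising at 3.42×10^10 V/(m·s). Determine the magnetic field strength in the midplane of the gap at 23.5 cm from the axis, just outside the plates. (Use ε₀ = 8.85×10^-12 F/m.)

6.60×10^-9 T

I_d = ε₀ dΦ_E/dt = ε₀ πR² (dE/dt) = (8.85×10^-12)(0.02562)(3.42×10^10) = 7.754×10^-3 A through the full plate area.
Outside the plates the loop encloses all of I_d, so B·2πr = μ₀ I_d and B = 6.60×10^-9 T.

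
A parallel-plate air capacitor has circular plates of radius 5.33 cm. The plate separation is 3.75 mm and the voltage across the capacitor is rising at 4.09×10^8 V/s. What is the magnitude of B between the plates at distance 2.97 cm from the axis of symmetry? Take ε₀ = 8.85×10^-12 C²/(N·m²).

I_d = C dV/dt with C = ε₀πR²/d = 2.106×10^-11 F, so I_d = (2.106×10^-11)(4.09×10^8) = 8.614×10^-3 A.
An Ampèrian loop of radius r encloses a fraction (r/R)² of I_d. Then B·2πr = μ₀ I_d (r/R)², giving B = μ₀ I_d r/(2πR²) = 1.80×10^-8 T.

1.80×10^-8 T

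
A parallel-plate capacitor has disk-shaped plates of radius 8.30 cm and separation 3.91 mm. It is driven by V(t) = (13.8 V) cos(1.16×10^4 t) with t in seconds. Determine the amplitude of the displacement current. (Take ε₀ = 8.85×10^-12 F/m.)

C = ε₀A/d = (8.85×10^-12)(0.02164)/(3.91×10^-3) = 4.898×10^-11 F; ω = 1.16×10^4 rad/s.
I_d = C dV/dt, so |I_d|_max = C V₀ ω = (4.898×10^-11)(13.8)(1.16×10^4) = 7.84×10^-6 A.

7.84×10^-6 A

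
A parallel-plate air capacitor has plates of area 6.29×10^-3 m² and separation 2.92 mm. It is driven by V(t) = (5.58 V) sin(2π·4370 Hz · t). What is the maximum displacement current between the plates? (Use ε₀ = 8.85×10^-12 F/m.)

(dE/dt)_max = V₀ω/d = 5.247×10^7 V/(m·s); ω = 2πf = 2.746×10^4 rad/s.
I_d,max = ε₀ A (dE/dt)_max = (8.85×10^-12)(6.29×10^-3)(5.247×10^7) = 2.92×10^-6 A.

2.92×10^-6 A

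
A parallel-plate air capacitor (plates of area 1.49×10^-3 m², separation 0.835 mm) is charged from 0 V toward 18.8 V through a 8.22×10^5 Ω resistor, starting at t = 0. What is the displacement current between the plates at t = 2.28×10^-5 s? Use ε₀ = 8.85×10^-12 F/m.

With C = ε₀A/d = (8.85×10^-12)(1.49×10^-3)/(8.35×10^-4) = 1.579×10^-11 F, the time constant is τ = RC = 1.298×10^-5 s, so t/τ = 1.757 and e^(−t/τ) = 0.1726.
I_d = I_cond = (V₀/R) e^(−t/τ) = (2.287×10^-5)(0.1726) = 3.95×10^-6 A.

3.95×10^-6 A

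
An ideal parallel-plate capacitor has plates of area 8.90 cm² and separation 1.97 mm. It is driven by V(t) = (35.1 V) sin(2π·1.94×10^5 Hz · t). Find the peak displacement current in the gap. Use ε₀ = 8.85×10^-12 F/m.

The displacement current equals the conduction current C dV/dt, which peaks at C V₀ ω.
With C = ε₀A/d = (8.85×10^-12)(8.90×10^-4)/(1.97×10^-3) = 3.998×10^-12 F and ω = 2πf = 1.219×10^6 rad/s, I_d,max = (3.998×10^-12)(35.1)(1.219×10^6) = 1.71×10^-4 A.

1.71×10^-4 A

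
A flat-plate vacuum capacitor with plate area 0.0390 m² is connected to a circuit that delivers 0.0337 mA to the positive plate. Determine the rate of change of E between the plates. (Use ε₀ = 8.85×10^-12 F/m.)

Charge continuity gives I_d = I = 3.37×10^-5 A between the plates.
Since I_d = ε₀ A dE/dt, dE/dt = I_d/(ε₀A) = (3.37×10^-5)/((8.85×10^-12)(0.0390)) = 9.76×10^7 V/(m·s).

9.76×10^7 V/(m·s)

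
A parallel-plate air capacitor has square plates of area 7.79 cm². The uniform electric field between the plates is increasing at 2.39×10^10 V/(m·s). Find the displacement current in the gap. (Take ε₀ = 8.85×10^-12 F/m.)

I_d = ε₀ A (dE/dt) = (8.85×10^-12)(7.79×10^-4 m²)(2.39×10^10) = 1.65×10^-4 A.

1.65×10^-4 A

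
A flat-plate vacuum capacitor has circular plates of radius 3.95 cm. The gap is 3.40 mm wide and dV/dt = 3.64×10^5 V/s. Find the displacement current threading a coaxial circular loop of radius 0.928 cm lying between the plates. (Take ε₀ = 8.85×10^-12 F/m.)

2.56×10^-7 A

With E = V/d, dE/dt = 1.071×10^8 V/(m·s) and πR² = 4.902×10^-3 m², giving I_d = ε₀ πR² dE/dt = 4.646×10^-6 A.
Through an area πr² the displacement current is I_d·(πr²/πR²) = I_d (r/R)² = 2.56×10^-7 A.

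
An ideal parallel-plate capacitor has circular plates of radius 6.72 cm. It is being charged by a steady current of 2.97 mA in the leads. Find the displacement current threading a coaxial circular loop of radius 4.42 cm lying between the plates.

No conduction current crosses the gap, so I_d there equals the 2.97×10^-3 A in the leads.
Since J_d is uniform, the enclosed fraction is (r/R)² = 0.4326, giving I_d,enc = 1.28×10^-3 A.

1.28×10^-3 A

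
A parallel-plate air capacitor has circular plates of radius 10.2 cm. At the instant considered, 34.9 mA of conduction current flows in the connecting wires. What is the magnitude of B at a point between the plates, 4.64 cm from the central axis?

Between the plates the displacement current equals the wire current: I_d = 34.9 mA = 0.0349 A.
∮B·dl = μ₀ I_d,enc with I_d,enc = I_d r²/R² = 7.222×10^-3 A; so B = μ₀ I_d,enc/(2πr) = 3.11×10^-8 T.

3.11×10^-8 T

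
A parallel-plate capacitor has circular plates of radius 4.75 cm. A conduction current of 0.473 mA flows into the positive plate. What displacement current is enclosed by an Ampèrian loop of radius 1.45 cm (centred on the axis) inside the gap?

No conduction current crosses the gap, so I_d there equals the 4.73×10^-4 A in the leads.
Through an area πr² the displacement current is I_d·(πr²/πR²) = I_d (r/R)² = 4.41×10^-5 A.

4.41×10^-5 A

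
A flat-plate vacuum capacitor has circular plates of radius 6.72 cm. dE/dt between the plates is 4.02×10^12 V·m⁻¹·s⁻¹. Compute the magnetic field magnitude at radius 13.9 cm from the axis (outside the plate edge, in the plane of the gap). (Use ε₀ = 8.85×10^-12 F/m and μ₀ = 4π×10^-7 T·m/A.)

7.26×10^-7 T

Through the whole plate area (πR² = 0.01419 m²), I_d = ε₀ πR² dE/dt = 0.5048 A.
With r > R the enclosed displacement current is the full I_d; B = μ₀ I_d / (2πr) = 7.26×10^-7 T.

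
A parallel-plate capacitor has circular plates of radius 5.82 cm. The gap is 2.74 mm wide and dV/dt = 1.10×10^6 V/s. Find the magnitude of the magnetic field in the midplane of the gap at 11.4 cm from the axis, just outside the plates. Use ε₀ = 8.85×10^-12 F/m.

With E = V/d, dE/dt = 4.015×10^8 V/(m·s) and πR² = 0.01064 m², giving I_d = ε₀ πR² dE/dt = 3.781×10^-5 A.
Outside the plates the loop encloses all of I_d, so B·2πr = μ₀ I_d and B = 6.63×10^-11 T.

6.63×10^-11 T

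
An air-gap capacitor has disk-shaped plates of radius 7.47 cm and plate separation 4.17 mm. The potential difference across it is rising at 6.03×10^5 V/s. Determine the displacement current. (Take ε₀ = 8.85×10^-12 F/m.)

2.24×10^-5 A

The displacement current equals the charging current C dV/dt. With C = ε₀A/d = (8.85×10^-12)(0.01753)/(4.17×10^-3) = 3.720×10^-11 F, I_d = (3.720×10^-11)(6.03×10^5) = 2.24×10^-5 A.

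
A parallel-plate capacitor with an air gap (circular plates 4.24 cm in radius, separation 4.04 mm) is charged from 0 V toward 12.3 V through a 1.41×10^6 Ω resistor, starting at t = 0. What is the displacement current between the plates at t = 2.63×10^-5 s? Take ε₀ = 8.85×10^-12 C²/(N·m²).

C = ε₀A/d = (8.85×10^-12)(5.648×10^-3)/(4.04×10^-3) = 1.237×10^-11 F and τ = RC = 1.744×10^-5 s. I_d in the gap equals the RC charging current.
I_d(t) = (V₀/R) e^(−t/τ) = 8.723×10^-6 · e^(−1.508) = 1.93×10^-6 A.

1.93×10^-6 A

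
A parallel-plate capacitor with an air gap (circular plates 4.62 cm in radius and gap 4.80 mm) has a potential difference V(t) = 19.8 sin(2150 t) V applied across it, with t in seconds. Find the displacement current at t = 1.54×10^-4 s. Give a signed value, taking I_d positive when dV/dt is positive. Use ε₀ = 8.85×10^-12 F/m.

dV/dt = (19.8)(2150)·cos(0.3311) = 4.026×10^4 V/s.
I_d = C dV/dt with C = ε₀A/d = (8.85×10^-12)(6.706×10^-3)/(4.80×10^-3) = 1.236×10^-11 F, so I_d = (1.236×10^-11)(4.026×10^4) = 4.98×10^-7 A.

4.98×10^-7 A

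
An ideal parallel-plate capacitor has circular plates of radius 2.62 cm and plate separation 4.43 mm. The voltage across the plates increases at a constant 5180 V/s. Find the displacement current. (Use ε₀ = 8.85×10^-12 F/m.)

2.23×10^-8 A

C = ε₀A/d = (8.85×10^-12)(2.157×10^-3)/(4.43×10^-3) = 4.309×10^-12 F.
I_d = C dV/dt = (4.309×10^-12)(5180) = 2.23×10^-8 A.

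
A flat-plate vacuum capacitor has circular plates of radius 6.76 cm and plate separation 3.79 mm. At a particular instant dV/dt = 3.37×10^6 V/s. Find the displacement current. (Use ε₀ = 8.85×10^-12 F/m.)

1.13×10^-4 A

The displacement current equals the charging current C dV/dt. With C = ε₀A/d = (8.85×10^-12)(0.01436)/(3.79×10^-3) = 3.353×10^-11 F, I_d = (3.353×10^-11)(3.37×10^6) = 1.13×10^-4 A.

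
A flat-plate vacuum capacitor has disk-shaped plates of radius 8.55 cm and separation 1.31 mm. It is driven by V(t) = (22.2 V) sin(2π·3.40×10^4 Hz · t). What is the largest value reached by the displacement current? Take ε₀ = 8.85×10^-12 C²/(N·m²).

(dE/dt)_max = V₀ω/d = 3.620×10^9 V/(m·s); ω = 2πf = 2.136×10^5 rad/s.
I_d,max = ε₀ A (dE/dt)_max = (8.85×10^-12)(0.02297)(3.620×10^9) = 7.36×10^-4 A.

7.36×10^-4 A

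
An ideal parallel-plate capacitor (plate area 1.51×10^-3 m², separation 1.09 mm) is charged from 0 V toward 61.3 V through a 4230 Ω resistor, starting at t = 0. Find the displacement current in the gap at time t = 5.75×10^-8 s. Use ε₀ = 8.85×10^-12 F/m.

4.78×10^-3 A

C = ε₀A/d = (8.85×10^-12)(1.51×10^-3)/(1.09×10^-3) = 1.226×10^-11 F, so τ = RC = 5.186×10^-8 s.
The conduction current is I(t) = (V₀/R) e^(−t/τ), and the displacement current between the plates equals it.
t/τ = 1.109; I_d = (61.3/4230) · e^(−1.109) = (0.01449)(0.3299) = 4.78×10^-3 A.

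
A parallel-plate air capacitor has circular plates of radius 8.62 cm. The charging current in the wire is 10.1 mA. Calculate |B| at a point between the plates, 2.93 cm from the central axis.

By continuity the displacement current in the gap matches the conduction current: I_d = 0.0101 A.
For r < R the Ampère–Maxwell law gives B(2πr) = μ₀ I_d (r²/R²), so B = μ₀ I_d r/(2πR²) = (4π×10^-7)(0.0101)(0.0293)/(2π·0.0862²) = 7.97×10^-9 T.

7.97×10^-9 T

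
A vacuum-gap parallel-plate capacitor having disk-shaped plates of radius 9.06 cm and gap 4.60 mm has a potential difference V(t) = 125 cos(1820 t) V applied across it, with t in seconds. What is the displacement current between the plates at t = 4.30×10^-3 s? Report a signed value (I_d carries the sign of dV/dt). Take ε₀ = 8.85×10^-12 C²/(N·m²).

-1.13×10^-5 A

dE/dt = (V₀ω/d)·−sin(ωt) with ωt = 7.826 rad: (125)(1820)(-0.9996)/(4.60×10^-3) = -4.944×10^7 V/(m·s).
I_d = ε₀ A dE/dt = (8.85×10^-12)(0.02579)(-4.944×10^7) = -1.13×10^-5 A.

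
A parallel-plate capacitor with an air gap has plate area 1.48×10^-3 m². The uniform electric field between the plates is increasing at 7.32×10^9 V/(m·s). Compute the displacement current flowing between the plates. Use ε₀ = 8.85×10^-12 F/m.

With a uniform field, Φ_E = EA, so I_d = ε₀ A dE/dt = 9.59×10^-5 A.

9.59×10^-5 A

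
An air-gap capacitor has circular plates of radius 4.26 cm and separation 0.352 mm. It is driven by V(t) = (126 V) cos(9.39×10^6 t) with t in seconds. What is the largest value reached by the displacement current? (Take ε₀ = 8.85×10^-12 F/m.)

(dE/dt)_max = V₀ω/d = 3.361×10^12 V/(m·s); ω = 9.39×10^6 rad/s.
I_d,max = ε₀ A (dE/dt)_max = (8.85×10^-12)(5.701×10^-3)(3.361×10^12) = 0.170 A.

0.170 A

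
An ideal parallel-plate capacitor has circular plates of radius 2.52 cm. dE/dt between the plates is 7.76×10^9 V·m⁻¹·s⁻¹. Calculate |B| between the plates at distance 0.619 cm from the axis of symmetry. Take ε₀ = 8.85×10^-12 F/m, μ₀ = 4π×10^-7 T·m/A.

Total displacement current: I_d = ε₀(πR²)(dE/dt) = (8.85×10^-12)(1.995×10^-3)(7.76×10^9) = 1.370×10^-4 A.
∮B·dl = μ₀ I_d,enc with I_d,enc = I_d r²/R² = 8.266×10^-6 A; so B = μ₀ I_d,enc/(2πr) = 2.67×10^-10 T.

2.67×10^-10 T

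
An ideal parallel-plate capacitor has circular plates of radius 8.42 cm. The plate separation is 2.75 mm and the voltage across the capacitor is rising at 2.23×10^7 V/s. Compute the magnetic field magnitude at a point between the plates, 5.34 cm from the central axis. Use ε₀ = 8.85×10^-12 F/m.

I_d = C dV/dt with C = ε₀πR²/d = 7.167×10^-11 F, so I_d = (7.167×10^-11)(2.23×10^7) = 1.598×10^-3 A.
For r < R the Ampère–Maxwell law gives B(2πr) = μ₀ I_d (r²/R²), so B = μ₀ I_d r/(2πR²) = (4π×10^-7)(1.598×10^-3)(0.0534)/(2π·0.0842²) = 2.41×10^-9 T.

2.41×10^-9 T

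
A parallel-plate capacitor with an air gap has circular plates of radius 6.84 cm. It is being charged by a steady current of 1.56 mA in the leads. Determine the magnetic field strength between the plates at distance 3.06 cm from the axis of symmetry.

2.04×10^-9 T

By continuity the displacement current in the gap matches the conduction current: I_d = 1.56×10^-3 A.
∮B·dl = μ₀ I_d,enc with I_d,enc = I_d r²/R² = 3.122×10^-4 A; so B = μ₀ I_d,enc/(2πr) = 2.04×10^-9 T.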